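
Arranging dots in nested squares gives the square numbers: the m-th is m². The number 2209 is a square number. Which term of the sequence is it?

47

We need n² = 2209, so n = √2209 = 47.
Check: 47² = 2209. ✓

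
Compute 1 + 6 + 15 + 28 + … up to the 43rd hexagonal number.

Σ i(2i−1) = 2Σi² − Σi over i = 1..43.
Σi = 946 and Σi² = 27434.
2·27434 − 1·946 = 53922.

53922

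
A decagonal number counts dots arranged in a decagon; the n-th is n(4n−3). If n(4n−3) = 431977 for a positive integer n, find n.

Set n(4n−3) = 431977, giving 4n² − 3n − 431977 = 0.
The discriminant is 9 + 16·431977 = 6911641, and √6911641 = 2629.
So n = (3 + 2629) / 8 = 2632/8 = 329.

329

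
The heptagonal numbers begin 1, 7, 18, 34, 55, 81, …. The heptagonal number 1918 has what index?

Set n(5n−3)/2 = 1918, giving 5n² − 3n − 3836 = 0.
The discriminant is 9 + 40·1918 = 76729, and √76729 = 277.
So n = (3 + 277) / 10 = 280/10 = 28.
Check: 28·(5·28 − 3)/2 = 1918. ✓

28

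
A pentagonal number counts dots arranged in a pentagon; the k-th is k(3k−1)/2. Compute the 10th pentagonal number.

145

The 10th pentagonal number is n(3n−1)/2 with n = 10.
10·(3·10 − 1)/2 = 10·29/2 = 145.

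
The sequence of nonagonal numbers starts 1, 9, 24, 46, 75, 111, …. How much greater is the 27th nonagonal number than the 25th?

27·(7·27 − 5)/2 = 2484 and 25·(7·25 − 5)/2 = 2125.
Difference: 2484 − 2125 = 359.

359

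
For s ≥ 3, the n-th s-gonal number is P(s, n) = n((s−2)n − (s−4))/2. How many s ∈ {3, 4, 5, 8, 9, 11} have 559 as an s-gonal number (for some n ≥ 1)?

1

s = 3: P(3, 32) = 528 and P(3, 33) = 561; 559 is not s-gonal.
s = 4: P(4, 23) = 529 and P(4, 24) = 576; 559 is not s-gonal.
s = 5: P(5, 19) = 532 and P(5, 20) = 590; 559 is not s-gonal.
s = 8: P(8, 13) = 481 and P(8, 14) = 560; 559 is not s-gonal.
s = 9: P(9, 13) = 559. ✓
s = 11: P(11, 11) = 506 and P(11, 12) = 606; 559 is not s-gonal.
Hits: s ∈ {9} → 1.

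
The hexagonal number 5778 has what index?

54

Set n(2n−1) = 5778, giving 2n² − n − 5778 = 0.
So n = (1 + 215) / 4 = 216/4 = 54.
Check: 54·(2·54 − 1) = 5778. ✓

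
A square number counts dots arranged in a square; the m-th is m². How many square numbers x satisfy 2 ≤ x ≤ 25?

The n-th square number is n².
Smallest index with value ≥ 2: n = 2 (giving 4).
Largest index with value ≤ 25: n = 5 (giving 25).
Indices 2 through 5: 4 terms.

4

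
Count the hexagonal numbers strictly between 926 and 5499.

31

The n-th hexagonal number is n(2n−1).
Smallest index with value > 926: n = 22 (giving 946).
Largest index with value < 5499: n = 52 (giving 5356).
Indices 22 through 52: 31 terms.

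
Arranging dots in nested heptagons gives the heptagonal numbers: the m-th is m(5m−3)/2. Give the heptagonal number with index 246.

The 246th heptagonal number is n(5n−3)/2 with n = 246.
246·(5·246 − 3)/2 = 246·1227/2 = 150921.

150921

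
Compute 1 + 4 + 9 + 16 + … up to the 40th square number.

Σ_{i=1}^{40} i² = 40·41·81/6 = 22140.

22140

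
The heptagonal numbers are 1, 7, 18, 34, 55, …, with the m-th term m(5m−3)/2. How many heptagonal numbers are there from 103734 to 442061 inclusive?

The n-th heptagonal number is n(5n−3)/2.
Smallest index with value ≥ 103734: n = 204 (giving 103734).
Largest index with value ≤ 442061: n = 420 (giving 440370).
Indices 204 through 420: 217 terms.

217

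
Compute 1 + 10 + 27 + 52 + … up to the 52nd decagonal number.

Σ i(4i−3) = 4Σi² − 3Σi over i = 1..52.
Σi = 1378 and Σi² = 48230.
4·48230 − 3·1378 = 188786.

188786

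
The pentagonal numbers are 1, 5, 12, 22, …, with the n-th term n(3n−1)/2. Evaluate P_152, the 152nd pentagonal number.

The 152nd pentagonal number is n(3n−1)/2 with n = 152.
152·(3·152 − 1)/2 = 152·455/2 = 34580.

34580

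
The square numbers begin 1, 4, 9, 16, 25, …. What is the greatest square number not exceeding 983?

Solve n² ≤ 983 for integer n.
n = 31 gives 961 ≤ 983, while n = 32 gives 1024 > 983; so the answer is 961.

961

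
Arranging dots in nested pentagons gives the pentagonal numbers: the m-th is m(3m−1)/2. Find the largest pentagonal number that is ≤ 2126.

Solve n(3n−1)/2 ≤ 2126 for integer n.
n = 37 gives 2035 ≤ 2126, while n = 38 gives 2147 > 2126; so the answer is 2035.

2035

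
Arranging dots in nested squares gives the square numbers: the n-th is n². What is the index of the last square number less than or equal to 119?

10

Solve n² ≤ 119 for integer n.
n = 10 gives 100 ≤ 119, while n = 11 gives 121 > 119; so the answer is index 10.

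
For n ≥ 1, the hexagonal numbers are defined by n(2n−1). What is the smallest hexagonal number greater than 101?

Solve n(2n−1) > 101 for integer n.
The largest n with value ≤ 101 is 7 (since 91 ≤ 101 < 120), so the first above is n = 8, value 120.

120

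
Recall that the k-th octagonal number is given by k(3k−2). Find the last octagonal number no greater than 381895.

381633

Solve n(3n−2) ≤ 381895 for integer n.
n = 357 gives 381633 ≤ 381895, while n = 358 gives 383776 > 381895; so the answer is 381633.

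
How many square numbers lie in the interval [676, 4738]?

43

The n-th square number is n².
Smallest index with value ≥ 676: n = 26 (giving 676).
Largest index with value ≤ 4738: n = 68 (giving 4624).
Indices 26 through 68: 43 terms.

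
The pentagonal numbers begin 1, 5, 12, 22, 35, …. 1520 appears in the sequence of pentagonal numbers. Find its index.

32

Set n(3n−1)/2 = 1520, giving 3n² − n − 3040 = 0.
The discriminant is 1 + 24·1520 = 36481, and √36481 = 191.
So n = (1 + 191) / 6 = 192/6 = 32.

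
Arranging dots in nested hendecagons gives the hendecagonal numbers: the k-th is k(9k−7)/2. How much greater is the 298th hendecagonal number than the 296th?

5339

298·(9·298 − 7)/2 = 398575 and 296·(9·296 − 7)/2 = 393236.
Difference: 398575 − 393236 = 5339.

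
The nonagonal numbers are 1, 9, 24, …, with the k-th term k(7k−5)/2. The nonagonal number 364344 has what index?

Set n(7n−5)/2 = 364344, giving 7n² − 5n − 728688 = 0.
So n = (5 + 4517) / 14 = 4522/14 = 323.
Check: 323·(7·323 − 5)/2 = 364344. ✓

323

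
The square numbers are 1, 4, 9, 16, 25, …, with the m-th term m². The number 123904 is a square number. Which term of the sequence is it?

352

We need n² = 123904, so n = √123904 = 352.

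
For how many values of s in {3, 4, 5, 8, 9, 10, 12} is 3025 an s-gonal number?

s = 3: P(3, 77) = 3003 and P(3, 78) = 3081; 3025 is not s-gonal.
s = 4: P(4, 55) = 3025. ✓
s = 5: P(5, 45) = 3015 and P(5, 46) = 3151; 3025 is not s-gonal.
s = 8: P(8, 32) = 3008 and P(8, 33) = 3201; 3025 is not s-gonal.
s = 9: P(9, 29) = 2871 and P(9, 30) = 3075; 3025 is not s-gonal.
s = 10: P(10, 27) = 2835 and P(10, 28) = 3052; 3025 is not s-gonal.
s = 12: P(12, 25) = 3025. ✓
Hits: s ∈ {4, 12} → 2.

2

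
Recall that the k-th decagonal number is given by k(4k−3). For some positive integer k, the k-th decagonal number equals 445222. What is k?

Set n(4n−3) = 445222, giving 4n² − 3n − 445222 = 0.
The discriminant is 9 + 16·445222 = 7123561, and √7123561 = 2669.
So n = (3 + 2669) / 8 = 2672/8 = 334.

334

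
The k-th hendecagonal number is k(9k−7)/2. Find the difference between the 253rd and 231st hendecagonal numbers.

47839

253·(9·253 − 7)/2 = 287155 and 231·(9·231 − 7)/2 = 239316.
Difference: 287155 − 239316 = 47839.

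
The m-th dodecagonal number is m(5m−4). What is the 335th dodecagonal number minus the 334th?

Consecutive dodecagonal numbers differ by 10n − 9: here 10·335 − 9 = 3341.

3341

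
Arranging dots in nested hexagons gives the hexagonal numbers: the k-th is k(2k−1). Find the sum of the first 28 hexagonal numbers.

Σ i(2i−1) = 2Σi² − Σi over i = 1..28.
Σi = 406 and Σi² = 7714.
2·7714 − 1·406 = 15022.

15022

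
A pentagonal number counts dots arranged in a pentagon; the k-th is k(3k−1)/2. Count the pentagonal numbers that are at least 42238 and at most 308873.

286

The n-th pentagonal number is n(3n−1)/2.
Smallest index with value ≥ 42238: n = 168 (giving 42252).
Largest index with value ≤ 308873: n = 453 (giving 307587).
Indices 168 through 453: 286 terms.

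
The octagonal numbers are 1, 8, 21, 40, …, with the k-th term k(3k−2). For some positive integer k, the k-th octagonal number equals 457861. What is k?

391

Set n(3n−2) = 457861, giving 3n² − 2n − 457861 = 0.
The discriminant is 4 + 12·457861 = 5494336, and √5494336 = 2344.
So n = (2 + 2344) / 6 = 2346/6 = 391.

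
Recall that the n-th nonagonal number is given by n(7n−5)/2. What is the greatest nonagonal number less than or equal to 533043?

Solve n(7n−5)/2 ≤ 533043 for integer n.
n = 390 gives 531375 ≤ 533043, while n = 391 gives 534106 > 533043; so the answer is 531375.

531375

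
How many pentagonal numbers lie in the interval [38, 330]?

10

The n-th pentagonal number is n(3n−1)/2.
Smallest index with value ≥ 38: n = 6 (giving 51).
Largest index with value ≤ 330: n = 15 (giving 330).
Indices 6 through 15: 10 terms.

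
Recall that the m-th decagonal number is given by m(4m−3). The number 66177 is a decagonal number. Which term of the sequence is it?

129

Set n(4n−3) = 66177, giving 4n² − 3n − 66177 = 0.
The discriminant is 9 + 16·66177 = 1058841, and √1058841 = 1029.
So n = (3 + 1029) / 8 = 1032/8 = 129.
Check: 129·(4·129 − 3) = 66177. ✓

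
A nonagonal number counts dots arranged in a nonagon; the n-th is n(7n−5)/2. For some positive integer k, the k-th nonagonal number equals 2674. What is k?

28

Set n(7n−5)/2 = 2674, giving 7n² − 5n − 5348 = 0.
The discriminant is 25 + 56·2674 = 149769, and √149769 = 387.
So n = (5 + 387) / 14 = 392/14 = 28.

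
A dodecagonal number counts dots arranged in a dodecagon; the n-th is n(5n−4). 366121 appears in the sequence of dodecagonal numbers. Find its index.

271

Set n(5n−4) = 366121, giving 5n² − 4n − 366121 = 0.
So n = (4 + 2706) / 10 = 2710/10 = 271.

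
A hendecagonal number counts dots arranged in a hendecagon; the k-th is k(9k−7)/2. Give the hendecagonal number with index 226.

229051

226·(9·226 − 7)/2 = 226·2027/2 = 229051.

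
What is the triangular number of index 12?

The 12th triangular number is n(n+1)/2 with n = 12.
12·13/2 = 156/2 = 78.

78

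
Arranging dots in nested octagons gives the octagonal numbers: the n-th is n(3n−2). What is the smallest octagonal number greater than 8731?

8965

Solve n(3n−2) > 8731 for integer n.
The largest n with value ≤ 8731 is 54 (since 8640 ≤ 8731 < 8965), so the first above is n = 55, value 8965.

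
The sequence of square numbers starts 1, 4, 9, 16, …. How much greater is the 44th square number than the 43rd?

n² − (n−1)² = 2n − 1, so 44² − 43² = 2·44 − 1 = 87.

87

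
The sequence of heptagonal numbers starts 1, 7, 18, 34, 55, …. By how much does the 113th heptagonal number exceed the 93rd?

113·(5·113 − 3)/2 = 31753 and 93·(5·93 − 3)/2 = 21483.
Difference: 31753 − 21483 = 10270.

10270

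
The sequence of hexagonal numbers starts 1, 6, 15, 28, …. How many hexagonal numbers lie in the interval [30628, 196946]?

191

The n-th hexagonal number is n(2n−1).
Smallest index with value ≥ 30628: n = 124 (giving 30628).
Largest index with value ≤ 196946: n = 314 (giving 196878).
Indices 124 through 314: 191 terms.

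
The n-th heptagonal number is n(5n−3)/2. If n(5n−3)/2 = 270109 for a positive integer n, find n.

329

Set n(5n−3)/2 = 270109, giving 5n² − 3n − 540218 = 0.
The discriminant is 9 + 40·270109 = 10804369, and √10804369 = 3287.
So n = (3 + 3287) / 10 = 3290/10 = 329.
Check: 329·(5·329 − 3)/2 = 270109. ✓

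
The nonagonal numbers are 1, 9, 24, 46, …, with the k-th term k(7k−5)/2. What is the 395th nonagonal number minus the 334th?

155489

395·(7·395 − 5)/2 = 545100 and 334·(7·334 − 5)/2 = 389611.
Difference: 545100 − 389611 = 155489.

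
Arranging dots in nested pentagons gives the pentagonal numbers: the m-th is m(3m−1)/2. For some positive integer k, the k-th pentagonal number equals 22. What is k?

Set n(3n−1)/2 = 22, giving 3n² − n − 44 = 0.
So n = (1 + 23) / 6 = 24/6 = 4.
Check: 4·(3·4 − 1)/2 = 22. ✓

4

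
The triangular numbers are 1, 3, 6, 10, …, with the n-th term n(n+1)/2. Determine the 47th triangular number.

1128

The 47th triangular number is n(n+1)/2 with n = 47.
47·48/2 = 2256/2 = 1128.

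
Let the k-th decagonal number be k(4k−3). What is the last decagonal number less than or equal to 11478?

Solve n(4n−3) ≤ 11478 for integer n.
n = 53 gives 11077 ≤ 11478, while n = 54 gives 11502 > 11478; so the answer is 11077.

11077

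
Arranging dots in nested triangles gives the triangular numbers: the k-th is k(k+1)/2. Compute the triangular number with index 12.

The 12th triangular number is n(n+1)/2 with n = 12.
12·13/2 = 156/2 = 78.

78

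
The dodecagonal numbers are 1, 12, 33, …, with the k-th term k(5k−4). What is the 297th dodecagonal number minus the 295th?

5912

297·(5·297 − 4) = 439857 and 295·(5·295 − 4) = 433945.
Difference: 439857 − 433945 = 5912.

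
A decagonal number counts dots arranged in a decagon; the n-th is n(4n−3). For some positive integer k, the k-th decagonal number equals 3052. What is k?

Set n(4n−3) = 3052, giving 4n² − 3n − 3052 = 0.
The discriminant is 9 + 16·3052 = 48841, and √48841 = 221.
So n = (3 + 221) / 8 = 224/8 = 28.

28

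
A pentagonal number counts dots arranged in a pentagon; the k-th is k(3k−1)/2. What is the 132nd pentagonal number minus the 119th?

132·(3·132 − 1)/2 = 26070 and 119·(3·119 − 1)/2 = 21182.
Difference: 26070 − 21182 = 4888.

4888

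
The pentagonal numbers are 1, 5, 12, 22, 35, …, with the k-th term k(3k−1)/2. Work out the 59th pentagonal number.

5192

The 59th pentagonal number is n(3n−1)/2 with n = 59.
59·(3·59 − 1)/2 = 59·176/2 = 59·88 = 5192.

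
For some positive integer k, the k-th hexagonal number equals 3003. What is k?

Set n(2n−1) = 3003, giving 2n² − n − 3003 = 0.
The discriminant is 1 + 8·3003 = 24025, and √24025 = 155.
So n = (1 + 155) / 4 = 156/4 = 39.

39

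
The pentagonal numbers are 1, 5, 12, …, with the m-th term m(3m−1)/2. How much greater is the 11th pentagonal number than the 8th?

84

11·(3·11 − 1)/2 = 176 and 8·(3·8 − 1)/2 = 92.
Difference: 176 − 92 = 84.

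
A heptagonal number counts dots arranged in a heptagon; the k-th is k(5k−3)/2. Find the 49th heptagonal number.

5929

The 49th heptagonal number is n(5n−3)/2 with n = 49.
49·(5·49 − 3)/2 = 49·242/2 = 49·121 = 5929.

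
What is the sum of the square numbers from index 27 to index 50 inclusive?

36724

Σ_{i=27}^{50} i² = 42925 − 6201 = 36724.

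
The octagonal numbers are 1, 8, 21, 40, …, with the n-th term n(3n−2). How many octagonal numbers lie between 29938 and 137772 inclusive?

114

The n-th octagonal number is n(3n−2).
Smallest index with value ≥ 29938: n = 101 (giving 30401).
Largest index with value ≤ 137772: n = 214 (giving 136960).
Indices 101 through 214: 114 terms.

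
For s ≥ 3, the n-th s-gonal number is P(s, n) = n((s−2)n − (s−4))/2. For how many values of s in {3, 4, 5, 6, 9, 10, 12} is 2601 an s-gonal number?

s = 3: P(3, 71) = 2556 and P(3, 72) = 2628; 2601 is not s-gonal.
s = 4: P(4, 51) = 2601. ✓
s = 5: P(5, 41) = 2501 and P(5, 42) = 2625; 2601 is not s-gonal.
s = 6: P(6, 36) = 2556 and P(6, 37) = 2701; 2601 is not s-gonal.
s = 9: P(9, 27) = 2484 and P(9, 28) = 2674; 2601 is not s-gonal.
s = 10: P(10, 25) = 2425 and P(10, 26) = 2626; 2601 is not s-gonal.
s = 12: P(12, 23) = 2553 and P(12, 24) = 2784; 2601 is not s-gonal.
Hits: s ∈ {4} → 1.

1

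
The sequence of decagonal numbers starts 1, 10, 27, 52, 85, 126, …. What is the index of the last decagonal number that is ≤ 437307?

331

Solve n(4n−3) ≤ 437307 for integer n.
n = 331 gives 437251 ≤ 437307, while n = 332 gives 439900 > 437307; so the answer is index 331.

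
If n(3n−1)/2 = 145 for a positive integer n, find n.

10

Set n(3n−1)/2 = 145, giving 3n² − n − 290 = 0.
The discriminant is 1 + 24·145 = 3481, and √3481 = 59.
So n = (1 + 59) / 6 = 60/6 = 10.
Check: 10·(3·10 − 1)/2 = 145. ✓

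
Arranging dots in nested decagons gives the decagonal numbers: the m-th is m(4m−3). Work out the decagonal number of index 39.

5967

39·(4·39 − 3) = 39·153 = 5967.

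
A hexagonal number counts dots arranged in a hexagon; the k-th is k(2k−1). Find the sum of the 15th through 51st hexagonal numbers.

87801

Σ i(2i−1) = 2Σi² − Σi over i = 15..51.
Σi = 1326 − 105 = 1221 and Σi² = 45526 − 1015 = 44511.
2·44511 − 1·1221 = 87801.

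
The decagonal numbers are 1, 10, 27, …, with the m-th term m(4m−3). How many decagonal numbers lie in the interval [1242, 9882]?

33

The n-th decagonal number is n(4n−3).
Smallest index with value ≥ 1242: n = 18 (giving 1242).
Largest index with value ≤ 9882: n = 50 (giving 9850).
Indices 18 through 50: 33 terms.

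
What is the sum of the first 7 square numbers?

Σ_{i=1}^{7} i² = 7·8·15/6 = 140.

140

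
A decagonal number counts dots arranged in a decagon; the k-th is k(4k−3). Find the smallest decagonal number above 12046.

12376

Solve n(4n−3) > 12046 for integer n.
The largest n with value ≤ 12046 is 55 (since 11935 ≤ 12046 < 12376), so the first above is n = 56, value 12376.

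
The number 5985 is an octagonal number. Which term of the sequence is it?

Set n(3n−2) = 5985, giving 3n² − 2n − 5985 = 0.
So n = (2 + 268) / 6 = 270/6 = 45.

45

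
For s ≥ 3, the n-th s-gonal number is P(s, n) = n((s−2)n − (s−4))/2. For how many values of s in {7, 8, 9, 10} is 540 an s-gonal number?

2

s = 7: P(7, 15) = 540. ✓
s = 8: P(8, 13) = 481 and P(8, 14) = 560; 540 is not s-gonal.
s = 9: P(9, 12) = 474 and P(9, 13) = 559; 540 is not s-gonal.
s = 10: P(10, 12) = 540. ✓
Hits: s ∈ {7, 10} → 2.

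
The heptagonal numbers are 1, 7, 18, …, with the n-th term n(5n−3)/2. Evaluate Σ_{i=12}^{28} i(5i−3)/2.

Σ i(5i−3)/2 = (5Σi² − 3Σi) / 2 over i = 12..28.
Σi = 406 − 66 = 340 and Σi² = 7714 − 506 = 7208.
(5·7208 − 3·340) / 2 = 35020/2 = 17510.

17510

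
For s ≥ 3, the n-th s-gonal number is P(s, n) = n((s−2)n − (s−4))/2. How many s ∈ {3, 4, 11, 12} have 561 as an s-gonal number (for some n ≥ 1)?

s = 3: P(3, 33) = 561. ✓
s = 4: P(4, 23) = 529 and P(4, 24) = 576; 561 is not s-gonal.
s = 11: P(11, 11) = 506 and P(11, 12) = 606; 561 is not s-gonal.
s = 12: P(12, 11) = 561. ✓
Hits: s ∈ {3, 12} → 2.

2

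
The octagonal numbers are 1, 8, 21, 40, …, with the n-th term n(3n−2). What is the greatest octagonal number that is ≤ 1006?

Solve n(3n−2) ≤ 1006 for integer n.
n = 18 gives 936 ≤ 1006, while n = 19 gives 1045 > 1006; so the answer is 936.

936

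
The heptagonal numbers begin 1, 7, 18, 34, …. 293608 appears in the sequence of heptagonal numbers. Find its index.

Set n(5n−3)/2 = 293608, giving 5n² − 3n − 587216 = 0.
So n = (3 + 3427) / 10 = 3430/10 = 343.

343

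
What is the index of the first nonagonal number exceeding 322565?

Solve n(7n−5)/2 > 322565 for integer n.
The largest n with value ≤ 322565 is 303 (since 320574 ≤ 322565 < 322696), so the first above is n = 304, value 322696.

304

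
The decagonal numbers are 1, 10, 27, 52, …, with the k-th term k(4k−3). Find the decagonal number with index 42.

The 42nd decagonal number is n(4n−3) with n = 42.
42·(4·42 − 3) = 42·165 = 6930.

6930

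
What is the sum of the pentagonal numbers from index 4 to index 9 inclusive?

387

Σ i(3i−1)/2 = (3Σi² − Σi) / 2 over i = 4..9.
Σi = 45 − 6 = 39 and Σi² = 285 − 14 = 271.
(3·271 − 1·39) / 2 = 774/2 = 387.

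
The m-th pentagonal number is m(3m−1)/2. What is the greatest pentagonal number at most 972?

925

Solve n(3n−1)/2 ≤ 972 for integer n.
n = 25 gives 925 ≤ 972, while n = 26 gives 1001 > 972; so the answer is 925.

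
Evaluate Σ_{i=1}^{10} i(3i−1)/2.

Σ i(3i−1)/2 = (3Σi² − Σi) / 2 over i = 1..10.
Σi = 55 and Σi² = 385.
(3·385 − 1·55) / 2 = 1100/2 = 550.

550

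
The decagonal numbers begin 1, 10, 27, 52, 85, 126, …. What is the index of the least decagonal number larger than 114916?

Solve n(4n−3) > 114916 for integer n.
The largest n with value ≤ 114916 is 169 (since 113737 ≤ 114916 < 115090), so the first above is n = 170, value 115090.

170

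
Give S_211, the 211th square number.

The 211th square number is n² with n = 211.
211² = 44521.

44521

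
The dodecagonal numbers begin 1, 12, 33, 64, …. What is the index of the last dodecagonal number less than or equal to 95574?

138

Solve n(5n−4) ≤ 95574 for integer n.
n = 138 gives 94668 ≤ 95574, while n = 139 gives 96049 > 95574; so the answer is index 138.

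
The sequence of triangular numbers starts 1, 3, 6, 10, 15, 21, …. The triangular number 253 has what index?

Set n(n+1)/2 = 253, giving n² + n − 506 = 0.
So n = (-1 + 45) / 2 = 44/2 = 22.
Check: 22·23/2 = 253. ✓

22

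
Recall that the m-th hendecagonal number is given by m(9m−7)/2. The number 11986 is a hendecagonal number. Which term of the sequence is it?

52

Set n(9n−7)/2 = 11986, giving 9n² − 7n − 23972 = 0.
The discriminant is 49 + 72·11986 = 863041, and √863041 = 929.
So n = (7 + 929) / 18 = 936/18 = 52.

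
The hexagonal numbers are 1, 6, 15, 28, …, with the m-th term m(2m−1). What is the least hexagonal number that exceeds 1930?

2016

Solve n(2n−1) > 1930 for integer n.
The largest n with value ≤ 1930 is 31 (since 1891 ≤ 1930 < 2016), so the first above is n = 32, value 2016.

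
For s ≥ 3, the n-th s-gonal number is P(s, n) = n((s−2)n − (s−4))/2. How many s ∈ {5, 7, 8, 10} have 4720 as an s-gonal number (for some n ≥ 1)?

1

s = 5: P(5, 56) = 4676 and P(5, 57) = 4845; 4720 is not s-gonal.
s = 7: P(7, 43) = 4558 and P(7, 44) = 4774; 4720 is not s-gonal.
s = 8: P(8, 40) = 4720. ✓
s = 10: P(10, 34) = 4522 and P(10, 35) = 4795; 4720 is not s-gonal.
Hits: s ∈ {8} → 1.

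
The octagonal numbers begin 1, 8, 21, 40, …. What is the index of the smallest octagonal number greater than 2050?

Solve n(3n−2) > 2050 for integer n.
The largest n with value ≤ 2050 is 26 (since 1976 ≤ 2050 < 2133), so the first above is n = 27, value 2133.

27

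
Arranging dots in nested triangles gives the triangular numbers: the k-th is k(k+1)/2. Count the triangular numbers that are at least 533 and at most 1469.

21

The n-th triangular number is n(n+1)/2.
Smallest index with value ≥ 533: n = 33 (giving 561).
Largest index with value ≤ 1469: n = 53 (giving 1431).
Indices 33 through 53: 21 terms.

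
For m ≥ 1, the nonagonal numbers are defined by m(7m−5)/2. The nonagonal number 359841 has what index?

321

Set n(7n−5)/2 = 359841, giving 7n² − 5n − 719682 = 0.
So n = (5 + 4489) / 14 = 4494/14 = 321.
Check: 321·(7·321 − 5)/2 = 359841. ✓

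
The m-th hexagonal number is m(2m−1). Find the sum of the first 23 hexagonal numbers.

Σ i(2i−1) = 2Σi² − Σi over i = 1..23.
Σi = 276 and Σi² = 4324.
2·4324 − 1·276 = 8372.

8372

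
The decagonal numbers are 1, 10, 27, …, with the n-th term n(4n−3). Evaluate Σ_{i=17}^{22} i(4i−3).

Σ i(4i−3) = 4Σi² − 3Σi over i = 17..22.
Σi = 253 − 136 = 117 and Σi² = 3795 − 1496 = 2299.
4·2299 − 3·117 = 8845.

8845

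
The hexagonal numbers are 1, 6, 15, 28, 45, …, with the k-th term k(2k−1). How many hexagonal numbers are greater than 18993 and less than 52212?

64

The n-th hexagonal number is n(2n−1).
Smallest index with value > 18993: n = 98 (giving 19110).
Largest index with value < 52212: n = 161 (giving 51681).
Indices 98 through 161: 64 terms.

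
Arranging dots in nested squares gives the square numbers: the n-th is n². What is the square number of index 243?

59049

243² = 59049.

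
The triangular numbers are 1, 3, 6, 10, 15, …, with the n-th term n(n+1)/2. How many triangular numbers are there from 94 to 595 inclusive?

The n-th triangular number is n(n+1)/2.
Smallest index with value ≥ 94: n = 14 (giving 105).
Largest index with value ≤ 595: n = 34 (giving 595).
Indices 14 through 34: 21 terms.

21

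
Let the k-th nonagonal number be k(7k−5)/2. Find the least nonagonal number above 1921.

Solve n(7n−5)/2 > 1921 for integer n.
The largest n with value ≤ 1921 is 23 (since 1794 ≤ 1921 < 1956), so the first above is n = 24, value 1956.

1956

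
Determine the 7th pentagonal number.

70

The 7th pentagonal number is n(3n−1)/2 with n = 7.
7·(3·7 − 1)/2 = 7·20/2 = 7·10 = 70.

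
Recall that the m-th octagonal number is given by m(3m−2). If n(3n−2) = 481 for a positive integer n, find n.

Set n(3n−2) = 481, giving 3n² − 2n − 481 = 0.
So n = (2 + 76) / 6 = 78/6 = 13.
Check: 13·(3·13 − 2) = 481. ✓

13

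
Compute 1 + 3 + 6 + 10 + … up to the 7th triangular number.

84

Σ i(i+1)/2 = (Σi² + Σi) / 2 over i = 1..7.
Σi = 28 and Σi² = 140.
(1·140 + 1·28) / 2 = 168/2 = 84.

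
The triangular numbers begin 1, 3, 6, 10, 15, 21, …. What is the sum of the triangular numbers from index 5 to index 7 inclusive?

Σ i(i+1)/2 = (Σi² + Σi) / 2 over i = 5..7.
Σi = 28 − 10 = 18 and Σi² = 140 − 30 = 110.
(1·110 + 1·18) / 2 = 128/2 = 64.

64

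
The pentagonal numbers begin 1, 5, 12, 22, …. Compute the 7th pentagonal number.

70

7·(3·7 − 1)/2 = 7·20/2 = 7·10 = 70.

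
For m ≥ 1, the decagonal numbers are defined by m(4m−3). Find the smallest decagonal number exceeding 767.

855

Solve n(4n−3) > 767 for integer n.
The largest n with value ≤ 767 is 14 (since 742 ≤ 767 < 855), so the first above is n = 15, value 855.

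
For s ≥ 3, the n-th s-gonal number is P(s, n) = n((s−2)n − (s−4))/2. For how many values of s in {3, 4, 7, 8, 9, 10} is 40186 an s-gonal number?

s = 3: P(3, 283) = 40186. ✓
s = 4: P(4, 200) = 40000 and P(4, 201) = 40401; 40186 is not s-gonal.
s = 7: P(7, 127) = 40132 and P(7, 128) = 40768; 40186 is not s-gonal.
s = 8: P(8, 116) = 40136 and P(8, 117) = 40833; 40186 is not s-gonal.
s = 9: P(9, 107) = 39804 and P(9, 108) = 40554; 40186 is not s-gonal.
s = 10: P(10, 100) = 39700 and P(10, 101) = 40501; 40186 is not s-gonal.
Hits: s ∈ {3} → 1.

1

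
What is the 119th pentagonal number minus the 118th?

Consecutive pentagonal numbers differ by 3n − 2: here 3·119 − 2 = 355.

355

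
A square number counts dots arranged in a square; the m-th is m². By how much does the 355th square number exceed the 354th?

n² − (n−1)² = 2n − 1, so 355² − 354² = 2·355 − 1 = 709.

709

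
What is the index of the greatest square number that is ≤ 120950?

Solve n² ≤ 120950 for integer n.
n = 347 gives 120409 ≤ 120950, while n = 348 gives 121104 > 120950; so the answer is index 347.

347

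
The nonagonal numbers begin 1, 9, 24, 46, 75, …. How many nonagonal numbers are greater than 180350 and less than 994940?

The n-th nonagonal number is n(7n−5)/2.
Smallest index with value > 180350: n = 228 (giving 181374).
Largest index with value < 994940: n = 533 (giving 992979).
Indices 228 through 533: 306 terms.

306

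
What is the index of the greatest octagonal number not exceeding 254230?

291

Solve n(3n−2) ≤ 254230 for integer n.
n = 291 gives 253461 ≤ 254230, while n = 292 gives 255208 > 254230; so the answer is index 291.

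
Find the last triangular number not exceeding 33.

Solve n(n+1)/2 ≤ 33 for integer n.
n = 7 gives 28 ≤ 33, while n = 8 gives 36 > 33; so the answer is 28.

28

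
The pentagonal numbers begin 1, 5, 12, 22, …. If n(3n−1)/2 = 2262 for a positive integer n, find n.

39

Set n(3n−1)/2 = 2262, giving 3n² − n − 4524 = 0.
The discriminant is 1 + 24·2262 = 54289, and √54289 = 233.
So n = (1 + 233) / 6 = 234/6 = 39.
Check: 39·(3·39 − 1)/2 = 2262. ✓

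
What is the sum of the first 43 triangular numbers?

Σ i(i+1)/2 = (Σi² + Σi) / 2 over i = 1..43.
Σi = 946 and Σi² = 27434.
(1·27434 + 1·946) / 2 = 28380/2 = 14190.

14190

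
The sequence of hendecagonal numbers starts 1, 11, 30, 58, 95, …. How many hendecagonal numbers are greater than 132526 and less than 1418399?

The n-th hendecagonal number is n(9n−7)/2.
Smallest index with value > 132526: n = 173 (giving 134075).
Largest index with value < 1418399: n = 561 (giving 1414281).
Indices 173 through 561: 389 terms.

389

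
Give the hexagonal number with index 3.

The 3rd hexagonal number is n(2n−1) with n = 3.
3·(2·3 − 1) = 3·5 = 15.

15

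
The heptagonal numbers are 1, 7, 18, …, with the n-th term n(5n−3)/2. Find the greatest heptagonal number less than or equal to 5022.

Solve n(5n−3)/2 ≤ 5022 for integer n.
n = 45 gives 4995 ≤ 5022, while n = 46 gives 5221 > 5022; so the answer is 4995.

4995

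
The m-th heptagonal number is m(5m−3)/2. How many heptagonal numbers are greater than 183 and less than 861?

10

The n-th heptagonal number is n(5n−3)/2.
Smallest index with value > 183: n = 9 (giving 189).
Largest index with value < 861: n = 18 (giving 783).
Indices 9 through 18: 10 terms.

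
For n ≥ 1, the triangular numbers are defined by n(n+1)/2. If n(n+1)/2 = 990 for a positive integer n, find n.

Set n(n+1)/2 = 990, giving n² + n − 1980 = 0.
So n = (-1 + 89) / 2 = 88/2 = 44.

44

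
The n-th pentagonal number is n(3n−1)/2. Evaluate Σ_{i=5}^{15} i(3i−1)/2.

Σ i(3i−1)/2 = (3Σi² − Σi) / 2 over i = 5..15.
Σi = 120 − 10 = 110 and Σi² = 1240 − 30 = 1210.
(3·1210 − 1·110) / 2 = 3520/2 = 1760.

1760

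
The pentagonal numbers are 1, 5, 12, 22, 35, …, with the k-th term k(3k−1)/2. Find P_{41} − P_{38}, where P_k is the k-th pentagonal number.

354

41·(3·41 − 1)/2 = 2501 and 38·(3·38 − 1)/2 = 2147.
Difference: 2501 − 2147 = 354.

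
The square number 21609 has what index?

We need n² = 21609, so n = √21609 = 147.

147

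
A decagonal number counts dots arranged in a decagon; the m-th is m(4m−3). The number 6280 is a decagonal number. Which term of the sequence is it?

40

Set n(4n−3) = 6280, giving 4n² − 3n − 6280 = 0.
So n = (3 + 317) / 8 = 320/8 = 40.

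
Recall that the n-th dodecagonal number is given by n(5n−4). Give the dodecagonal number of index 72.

The 72nd dodecagonal number is n(5n−4) with n = 72.
72·(5·72 − 4) = 72·356 = 25632.

25632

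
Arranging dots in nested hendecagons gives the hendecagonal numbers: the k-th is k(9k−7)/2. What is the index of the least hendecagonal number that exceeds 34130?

Solve n(9n−7)/2 > 34130 for integer n.
The largest n with value ≤ 34130 is 87 (since 33756 ≤ 34130 < 34540), so the first above is n = 88, value 34540.

88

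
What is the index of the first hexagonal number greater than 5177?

52

Solve n(2n−1) > 5177 for integer n.
The largest n with value ≤ 5177 is 51 (since 5151 ≤ 5177 < 5356), so the first above is n = 52, value 5356.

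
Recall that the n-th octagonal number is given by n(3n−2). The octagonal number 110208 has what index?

Set n(3n−2) = 110208, giving 3n² − 2n − 110208 = 0.
The discriminant is 4 + 12·110208 = 1322500, and √1322500 = 1150.
So n = (2 + 1150) / 6 = 1152/6 = 192.
Check: 192·(3·192 − 2) = 110208. ✓

192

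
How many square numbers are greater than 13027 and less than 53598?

The n-th square number is n².
Smallest index with value > 13027: n = 115 (giving 13225).
Largest index with value < 53598: n = 231 (giving 53361).
Indices 115 through 231: 117 terms.

117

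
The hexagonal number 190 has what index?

Set n(2n−1) = 190, giving 2n² − n − 190 = 0.
The discriminant is 1 + 8·190 = 1521, and √1521 = 39.
So n = (1 + 39) / 4 = 40/4 = 10.
Check: 10·(2·10 − 1) = 190. ✓

10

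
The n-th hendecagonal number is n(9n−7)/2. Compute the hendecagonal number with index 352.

556336

352·(9·352 − 7)/2 = 352·3161/2 = 556336.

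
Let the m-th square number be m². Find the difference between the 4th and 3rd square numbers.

7

n² − (n−1)² = 2n − 1, so 4² − 3² = 2·4 − 1 = 7.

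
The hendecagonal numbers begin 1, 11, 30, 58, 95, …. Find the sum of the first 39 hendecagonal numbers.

Σ i(9i−7)/2 = (9Σi² − 7Σi) / 2 over i = 1..39.
Σi = 780 and Σi² = 20540.
(9·20540 − 7·780) / 2 = 179400/2 = 89700.

89700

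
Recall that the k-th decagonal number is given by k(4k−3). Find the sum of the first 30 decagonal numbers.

Σ i(4i−3) = 4Σi² − 3Σi over i = 1..30.
Σi = 465 and Σi² = 9455.
4·9455 − 3·465 = 36425.

36425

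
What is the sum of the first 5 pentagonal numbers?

Σ i(3i−1)/2 = (3Σi² − Σi) / 2 over i = 1..5.
Σi = 15 and Σi² = 55.
(3·55 − 1·15) / 2 = 150/2 = 75.

75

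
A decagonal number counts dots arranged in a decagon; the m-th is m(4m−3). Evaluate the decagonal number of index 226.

203626

The 226th decagonal number is n(4n−3) with n = 226.
226·(4·226 − 3) = 226·901 = 203626.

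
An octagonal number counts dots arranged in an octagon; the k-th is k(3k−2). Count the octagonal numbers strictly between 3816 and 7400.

13

The n-th octagonal number is n(3n−2).
Smallest index with value > 3816: n = 37 (giving 4033).
Largest index with value < 7400: n = 49 (giving 7105).
Indices 37 through 49: 13 terms.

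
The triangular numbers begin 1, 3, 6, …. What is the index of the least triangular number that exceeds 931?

43

Solve n(n+1)/2 > 931 for integer n.
The largest n with value ≤ 931 is 42 (since 903 ≤ 931 < 946), so the first above is n = 43, value 946.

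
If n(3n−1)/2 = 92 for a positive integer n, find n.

8

Set n(3n−1)/2 = 92, giving 3n² − n − 184 = 0.
So n = (1 + 47) / 6 = 48/6 = 8.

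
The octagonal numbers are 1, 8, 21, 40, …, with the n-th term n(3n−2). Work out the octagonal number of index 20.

The 20th octagonal number is n(3n−2) with n = 20.
20·(3·20 − 2) = 20·58 = 1160.

1160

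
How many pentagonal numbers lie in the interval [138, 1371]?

21

The n-th pentagonal number is n(3n−1)/2.
Smallest index with value ≥ 138: n = 10 (giving 145).
Largest index with value ≤ 1371: n = 30 (giving 1335).
Indices 10 through 30: 21 terms.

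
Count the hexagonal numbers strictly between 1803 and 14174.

54

The n-th hexagonal number is n(2n−1).
Smallest index with value > 1803: n = 31 (giving 1891).
Largest index with value < 14174: n = 84 (giving 14028).
Indices 31 through 84: 54 terms.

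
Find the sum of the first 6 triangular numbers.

Σ i(i+1)/2 = (Σi² + Σi) / 2 over i = 1..6.
Σi = 21 and Σi² = 91.
(1·91 + 1·21) / 2 = 112/2 = 56.

56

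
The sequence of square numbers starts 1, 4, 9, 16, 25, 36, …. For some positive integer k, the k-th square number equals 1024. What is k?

32

We need n² = 1024, so n = √1024 = 32.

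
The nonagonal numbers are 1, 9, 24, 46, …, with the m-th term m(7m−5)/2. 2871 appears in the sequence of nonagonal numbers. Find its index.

Set n(7n−5)/2 = 2871, giving 7n² − 5n − 5742 = 0.
The discriminant is 25 + 56·2871 = 160801, and √160801 = 401.
So n = (5 + 401) / 14 = 406/14 = 29.
Check: 29·(7·29 − 5)/2 = 2871. ✓

29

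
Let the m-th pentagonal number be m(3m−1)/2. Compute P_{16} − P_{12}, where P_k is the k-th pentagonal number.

166

16·(3·16 − 1)/2 = 376 and 12·(3·12 − 1)/2 = 210.
Difference: 376 − 210 = 166.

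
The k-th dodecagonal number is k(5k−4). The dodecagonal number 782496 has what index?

Set n(5n−4) = 782496, giving 5n² − 4n − 782496 = 0.
The discriminant is 16 + 20·782496 = 15649936, and √15649936 = 3956.
So n = (4 + 3956) / 10 = 3960/10 = 396.

396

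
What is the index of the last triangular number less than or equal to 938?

42

Solve n(n+1)/2 ≤ 938 for integer n.
n = 42 gives 903 ≤ 938, while n = 43 gives 946 > 938; so the answer is index 42.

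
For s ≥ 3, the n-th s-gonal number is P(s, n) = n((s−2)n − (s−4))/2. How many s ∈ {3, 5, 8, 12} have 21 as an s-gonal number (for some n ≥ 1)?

s = 3: P(3, 6) = 21. ✓
s = 5: P(5, 3) = 12 and P(5, 4) = 22; 21 is not s-gonal.
s = 8: P(8, 3) = 21. ✓
s = 12: P(12, 2) = 12 and P(12, 3) = 33; 21 is not s-gonal.
Hits: s ∈ {3, 8} → 2.

2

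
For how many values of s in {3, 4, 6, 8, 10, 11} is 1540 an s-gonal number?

s = 3: P(3, 55) = 1540. ✓
s = 4: P(4, 39) = 1521 and P(4, 40) = 1600; 1540 is not s-gonal.
s = 6: P(6, 28) = 1540. ✓
s = 8: P(8, 22) = 1408 and P(8, 23) = 1541; 1540 is not s-gonal.
s = 10: P(10, 20) = 1540. ✓
s = 11: P(11, 18) = 1395 and P(11, 19) = 1558; 1540 is not s-gonal.
Hits: s ∈ {3, 6, 10} → 3.

3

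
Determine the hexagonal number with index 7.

91

7·(2·7 − 1) = 7·13 = 91.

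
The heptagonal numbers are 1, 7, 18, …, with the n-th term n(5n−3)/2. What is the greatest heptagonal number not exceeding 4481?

4347

Solve n(5n−3)/2 ≤ 4481 for integer n.
n = 42 gives 4347 ≤ 4481, while n = 43 gives 4558 > 4481; so the answer is 4347.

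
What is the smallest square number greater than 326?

Solve n² > 326 for integer n.
The largest n with value ≤ 326 is 18 (since 324 ≤ 326 < 361), so the first above is n = 19, value 361.

361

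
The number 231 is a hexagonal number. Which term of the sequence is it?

Set n(2n−1) = 231, giving 2n² − n − 231 = 0.
The discriminant is 1 + 8·231 = 1849, and √1849 = 43.
So n = (1 + 43) / 4 = 44/4 = 11.
Check: 11·(2·11 − 1) = 231. ✓

11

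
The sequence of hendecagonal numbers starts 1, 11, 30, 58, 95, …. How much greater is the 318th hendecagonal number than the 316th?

5699

318·(9·318 − 7)/2 = 453945 and 316·(9·316 − 7)/2 = 448246.
Difference: 453945 − 448246 = 5699.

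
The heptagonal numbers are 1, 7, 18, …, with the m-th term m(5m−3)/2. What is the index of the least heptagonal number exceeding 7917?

Solve n(5n−3)/2 > 7917 for integer n.
The largest n with value ≤ 7917 is 56 (since 7756 ≤ 7917 < 8037), so the first above is n = 57, value 8037.

57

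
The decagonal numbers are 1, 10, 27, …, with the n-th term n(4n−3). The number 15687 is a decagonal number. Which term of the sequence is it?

63

Set n(4n−3) = 15687, giving 4n² − 3n − 15687 = 0.
The discriminant is 9 + 16·15687 = 251001, and √251001 = 501.
So n = (3 + 501) / 8 = 504/8 = 63.
Check: 63·(4·63 − 3) = 15687. ✓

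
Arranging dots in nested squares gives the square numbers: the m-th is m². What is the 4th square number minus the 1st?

15

4² = 16 and 1² = 1.
Difference: 16 − 1 = 15.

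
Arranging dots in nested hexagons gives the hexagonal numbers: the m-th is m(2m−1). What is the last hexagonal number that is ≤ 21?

Solve n(2n−1) ≤ 21 for integer n.
n = 3 gives 15 ≤ 21, while n = 4 gives 28 > 21; so the answer is 15.

15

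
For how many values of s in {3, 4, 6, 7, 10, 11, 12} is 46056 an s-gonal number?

s = 3: P(3, 303) = 46056. ✓
s = 4: P(4, 214) = 45796 and P(4, 215) = 46225; 46056 is not s-gonal.
s = 6: P(6, 152) = 46056. ✓
s = 7: P(7, 136) = 46036 and P(7, 137) = 46717; 46056 is not s-gonal.
s = 10: P(10, 107) = 45475 and P(10, 108) = 46332; 46056 is not s-gonal.
s = 11: P(11, 101) = 45551 and P(11, 102) = 46461; 46056 is not s-gonal.
s = 12: P(12, 96) = 45696 and P(12, 97) = 46657; 46056 is not s-gonal.
Hits: s ∈ {3, 6} → 2.

2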